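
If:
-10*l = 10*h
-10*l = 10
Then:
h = 1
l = -1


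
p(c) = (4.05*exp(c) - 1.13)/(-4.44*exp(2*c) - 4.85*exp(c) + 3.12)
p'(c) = (4.05*exp(c) - 1.13)*(8.88*exp(2*c) + 4.85*exp(c))/(-4.44*exp(2*c) - 4.85*exp(c) + 3.12)^2 + 4.05*exp(c)/(-4.44*exp(2*c) - 4.85*exp(c) + 3.12) = (17.982*exp(2*c) - 10.0344*exp(c) + 7.1555)*exp(c)/(19.7136*exp(4*c) + 43.068*exp(3*c) - 4.18310000000001*exp(2*c) - 30.264*exp(c) + 9.7344)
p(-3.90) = -0.35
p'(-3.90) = 0.02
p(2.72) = -0.06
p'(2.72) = 0.05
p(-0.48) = -0.87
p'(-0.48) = 1.94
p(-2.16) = -0.27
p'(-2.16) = 0.11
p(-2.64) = -0.31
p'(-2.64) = 0.06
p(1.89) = -0.11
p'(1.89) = 0.10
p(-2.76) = -0.31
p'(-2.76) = 0.05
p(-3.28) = -0.33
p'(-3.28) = 0.03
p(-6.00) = -0.36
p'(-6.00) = 0.00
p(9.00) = 0.00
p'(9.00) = 0.00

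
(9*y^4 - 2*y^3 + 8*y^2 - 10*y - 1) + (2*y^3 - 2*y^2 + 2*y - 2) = 9*y^4 + 6*y^2 - 8*y - 3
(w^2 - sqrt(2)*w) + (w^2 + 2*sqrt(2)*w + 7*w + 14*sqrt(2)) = 2*w^2 + sqrt(2)*w + 7*w + 14*sqrt(2)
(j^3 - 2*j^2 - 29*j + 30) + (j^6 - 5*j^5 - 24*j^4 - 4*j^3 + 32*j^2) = j^6 - 5*j^5 - 24*j^4 - 3*j^3 + 30*j^2 - 29*j + 30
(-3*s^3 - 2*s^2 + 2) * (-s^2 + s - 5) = 3*s^5 - s^4 + 13*s^3 + 8*s^2 + 2*s - 10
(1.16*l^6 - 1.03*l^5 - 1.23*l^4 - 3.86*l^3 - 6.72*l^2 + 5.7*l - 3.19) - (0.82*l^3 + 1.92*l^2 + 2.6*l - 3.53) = 1.16*l^6 - 1.03*l^5 - 1.23*l^4 - 4.68*l^3 - 8.64*l^2 + 3.1*l + 0.34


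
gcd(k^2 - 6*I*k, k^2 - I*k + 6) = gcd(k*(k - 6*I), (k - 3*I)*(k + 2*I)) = 1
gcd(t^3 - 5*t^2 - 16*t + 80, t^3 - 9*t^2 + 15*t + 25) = t - 5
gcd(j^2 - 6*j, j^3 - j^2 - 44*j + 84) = j - 6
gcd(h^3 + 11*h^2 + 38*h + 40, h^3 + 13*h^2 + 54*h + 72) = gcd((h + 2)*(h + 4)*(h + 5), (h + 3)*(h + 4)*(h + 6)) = h + 4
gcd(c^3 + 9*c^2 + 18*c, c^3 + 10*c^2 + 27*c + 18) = c^2 + 9*c + 18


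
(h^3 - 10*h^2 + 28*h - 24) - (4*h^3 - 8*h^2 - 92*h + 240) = -3*h^3 - 2*h^2 + 120*h - 264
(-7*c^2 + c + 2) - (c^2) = -8*c^2 + c + 2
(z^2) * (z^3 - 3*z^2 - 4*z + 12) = z^5 - 3*z^4 - 4*z^3 + 12*z^2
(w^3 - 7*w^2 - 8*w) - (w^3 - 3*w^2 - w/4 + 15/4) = -4*w^2 - 31*w/4 - 15/4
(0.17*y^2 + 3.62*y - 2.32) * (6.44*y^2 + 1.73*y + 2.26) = 1.0948*y^4 + 23.6069*y^3 - 8.294*y^2 + 4.1676*y - 5.2432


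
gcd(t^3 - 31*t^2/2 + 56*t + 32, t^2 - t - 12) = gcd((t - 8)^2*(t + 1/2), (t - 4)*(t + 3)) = 1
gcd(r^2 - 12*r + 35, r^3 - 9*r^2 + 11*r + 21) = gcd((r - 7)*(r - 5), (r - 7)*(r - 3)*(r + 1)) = r - 7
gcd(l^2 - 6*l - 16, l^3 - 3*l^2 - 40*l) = l - 8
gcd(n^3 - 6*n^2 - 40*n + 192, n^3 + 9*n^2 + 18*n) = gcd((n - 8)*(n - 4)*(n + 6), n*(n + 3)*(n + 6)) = n + 6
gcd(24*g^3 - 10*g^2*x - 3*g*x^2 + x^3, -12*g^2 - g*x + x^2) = -12*g^2 - g*x + x^2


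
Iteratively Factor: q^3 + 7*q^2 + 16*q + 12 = (q + 2)*(q^2 + 5*q + 6) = (q + 2)^2*(q + 3)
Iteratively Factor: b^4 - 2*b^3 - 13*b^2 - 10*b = (b + 2)*(b^3 - 4*b^2 - 5*b) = b*(b + 2)*(b^2 - 4*b - 5) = b*(b - 5)*(b + 2)*(b + 1)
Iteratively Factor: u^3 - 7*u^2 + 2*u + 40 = (u - 4)*(u^2 - 3*u - 10) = (u - 4)*(u + 2)*(u - 5)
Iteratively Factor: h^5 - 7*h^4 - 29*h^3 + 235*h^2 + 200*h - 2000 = (h - 5)*(h^4 - 2*h^3 - 39*h^2 + 40*h + 400) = (h - 5)*(h + 4)*(h^3 - 6*h^2 - 15*h + 100) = (h - 5)*(h + 4)^2*(h^2 - 10*h + 25) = (h - 5)^2*(h + 4)^2*(h - 5)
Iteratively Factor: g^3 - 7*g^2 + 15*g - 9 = (g - 3)*(g^2 - 4*g + 3) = (g - 3)^2*(g - 1)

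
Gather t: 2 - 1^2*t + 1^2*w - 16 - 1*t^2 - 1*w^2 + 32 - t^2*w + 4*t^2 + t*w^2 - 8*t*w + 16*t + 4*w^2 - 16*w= t^2*(3 - w) + t*(w^2 - 8*w + 15) + 3*w^2 - 15*w + 18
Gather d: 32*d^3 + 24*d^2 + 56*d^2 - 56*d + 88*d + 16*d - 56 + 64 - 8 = 32*d^3 + 80*d^2 + 48*d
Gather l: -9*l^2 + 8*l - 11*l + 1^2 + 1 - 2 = -9*l^2 - 3*l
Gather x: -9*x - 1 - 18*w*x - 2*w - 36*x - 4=-2*w + x*(-18*w - 45) - 5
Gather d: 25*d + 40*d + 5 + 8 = 65*d + 13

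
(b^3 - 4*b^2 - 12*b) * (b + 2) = b^4 - 2*b^3 - 20*b^2 - 24*b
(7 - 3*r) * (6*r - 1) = -18*r^2 + 45*r - 7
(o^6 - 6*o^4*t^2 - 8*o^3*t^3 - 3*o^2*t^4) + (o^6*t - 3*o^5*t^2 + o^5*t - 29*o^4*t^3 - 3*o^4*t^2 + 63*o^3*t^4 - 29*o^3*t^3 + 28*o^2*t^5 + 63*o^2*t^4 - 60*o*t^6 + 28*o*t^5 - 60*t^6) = o^6*t + o^6 - 3*o^5*t^2 + o^5*t - 29*o^4*t^3 - 9*o^4*t^2 + 63*o^3*t^4 - 37*o^3*t^3 + 28*o^2*t^5 + 60*o^2*t^4 - 60*o*t^6 + 28*o*t^5 - 60*t^6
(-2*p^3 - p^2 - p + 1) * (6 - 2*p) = 4*p^4 - 10*p^3 - 4*p^2 - 8*p + 6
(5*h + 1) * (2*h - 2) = 10*h^2 - 8*h - 2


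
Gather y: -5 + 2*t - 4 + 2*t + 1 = 4*t - 8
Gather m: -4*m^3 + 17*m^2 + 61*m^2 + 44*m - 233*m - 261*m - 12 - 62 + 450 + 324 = -4*m^3 + 78*m^2 - 450*m + 700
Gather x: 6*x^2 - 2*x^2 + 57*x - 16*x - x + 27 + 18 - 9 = 4*x^2 + 40*x + 36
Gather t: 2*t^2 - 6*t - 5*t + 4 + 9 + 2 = 2*t^2 - 11*t + 15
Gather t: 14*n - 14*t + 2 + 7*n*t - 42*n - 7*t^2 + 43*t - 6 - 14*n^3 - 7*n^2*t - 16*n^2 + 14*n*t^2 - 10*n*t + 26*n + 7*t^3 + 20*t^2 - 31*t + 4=-14*n^3 - 16*n^2 - 2*n + 7*t^3 + t^2*(14*n + 13) + t*(-7*n^2 - 3*n - 2)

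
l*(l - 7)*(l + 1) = l^3 - 6*l^2 - 7*l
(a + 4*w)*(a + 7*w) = a^2 + 11*a*w + 28*w^2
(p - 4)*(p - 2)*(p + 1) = p^3 - 5*p^2 + 2*p + 8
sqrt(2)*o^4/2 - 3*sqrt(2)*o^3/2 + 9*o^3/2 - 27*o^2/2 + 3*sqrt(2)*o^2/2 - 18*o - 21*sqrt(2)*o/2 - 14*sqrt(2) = (o - 4)*(o + sqrt(2))*(o + 7*sqrt(2)/2)*(sqrt(2)*o/2 + sqrt(2)/2)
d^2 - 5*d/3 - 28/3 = (d - 4)*(d + 7/3)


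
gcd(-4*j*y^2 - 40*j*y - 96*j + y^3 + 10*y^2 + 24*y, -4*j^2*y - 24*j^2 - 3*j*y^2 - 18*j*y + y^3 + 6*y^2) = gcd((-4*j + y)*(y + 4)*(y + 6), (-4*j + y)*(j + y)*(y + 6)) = -4*j*y - 24*j + y^2 + 6*y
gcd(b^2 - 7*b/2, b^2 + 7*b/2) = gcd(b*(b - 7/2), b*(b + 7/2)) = b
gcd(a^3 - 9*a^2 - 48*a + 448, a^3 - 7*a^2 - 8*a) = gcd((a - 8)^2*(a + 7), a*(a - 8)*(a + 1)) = a - 8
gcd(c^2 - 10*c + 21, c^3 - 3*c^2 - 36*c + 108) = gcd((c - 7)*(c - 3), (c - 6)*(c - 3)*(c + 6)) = c - 3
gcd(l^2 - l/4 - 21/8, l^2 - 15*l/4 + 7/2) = l - 7/4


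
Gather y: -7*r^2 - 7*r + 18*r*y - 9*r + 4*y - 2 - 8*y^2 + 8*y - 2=-7*r^2 - 16*r - 8*y^2 + y*(18*r + 12) - 4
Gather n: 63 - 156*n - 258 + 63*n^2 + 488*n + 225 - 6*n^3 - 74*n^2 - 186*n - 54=-6*n^3 - 11*n^2 + 146*n - 24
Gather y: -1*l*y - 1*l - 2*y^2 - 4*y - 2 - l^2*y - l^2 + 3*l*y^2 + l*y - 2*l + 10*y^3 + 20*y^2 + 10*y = -l^2 - 3*l + 10*y^3 + y^2*(3*l + 18) + y*(6 - l^2) - 2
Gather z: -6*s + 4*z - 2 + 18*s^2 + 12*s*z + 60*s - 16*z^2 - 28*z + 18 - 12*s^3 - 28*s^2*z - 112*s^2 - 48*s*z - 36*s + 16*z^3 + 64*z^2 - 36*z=-12*s^3 - 94*s^2 + 18*s + 16*z^3 + 48*z^2 + z*(-28*s^2 - 36*s - 60) + 16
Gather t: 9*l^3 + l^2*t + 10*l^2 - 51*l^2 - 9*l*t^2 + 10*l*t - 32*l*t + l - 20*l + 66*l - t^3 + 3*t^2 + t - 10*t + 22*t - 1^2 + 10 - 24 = 9*l^3 - 41*l^2 + 47*l - t^3 + t^2*(3 - 9*l) + t*(l^2 - 22*l + 13) - 15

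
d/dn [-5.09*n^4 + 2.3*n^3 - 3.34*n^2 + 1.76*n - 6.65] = -20.36*n^3 + 6.9*n^2 - 6.68*n + 1.76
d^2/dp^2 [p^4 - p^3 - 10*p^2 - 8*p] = 12*p^2 - 6*p - 20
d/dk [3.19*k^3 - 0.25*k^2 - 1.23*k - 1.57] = 9.57*k^2 - 0.5*k - 1.23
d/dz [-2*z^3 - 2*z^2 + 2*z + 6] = -6*z^2 - 4*z + 2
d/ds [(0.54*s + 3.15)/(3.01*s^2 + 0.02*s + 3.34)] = (-1.6254*s^2 - 18.963*s + 1.7406)/(9.0601*s^4 + 0.1204*s^3 + 20.1072*s^2 + 0.1336*s + 11.1556)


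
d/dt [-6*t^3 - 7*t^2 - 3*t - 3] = -18*t^2 - 14*t - 3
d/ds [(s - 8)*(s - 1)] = 2*s - 9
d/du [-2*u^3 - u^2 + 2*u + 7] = -6*u^2 - 2*u + 2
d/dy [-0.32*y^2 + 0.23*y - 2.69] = 0.23 - 0.64*y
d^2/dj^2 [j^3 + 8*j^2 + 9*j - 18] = 6*j + 16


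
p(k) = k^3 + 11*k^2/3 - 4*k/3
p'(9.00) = 307.67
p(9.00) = 1014.00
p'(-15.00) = 563.67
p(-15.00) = -2530.00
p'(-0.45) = -4.03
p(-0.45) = 1.25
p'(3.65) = 65.40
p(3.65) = 92.61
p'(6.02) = 151.53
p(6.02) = 343.02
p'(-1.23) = -5.81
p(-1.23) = 5.33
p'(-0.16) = -2.43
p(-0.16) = 0.30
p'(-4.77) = 31.95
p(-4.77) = -18.74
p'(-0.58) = -4.58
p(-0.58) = 1.81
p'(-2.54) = -0.61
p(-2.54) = 10.66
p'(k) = 3*k^2 + 22*k/3 - 4/3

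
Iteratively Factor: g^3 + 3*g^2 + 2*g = (g + 1)*(g^2 + 2*g) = g*(g + 1)*(g + 2)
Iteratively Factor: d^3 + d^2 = (d)*(d^2 + d) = d*(d + 1)*(d)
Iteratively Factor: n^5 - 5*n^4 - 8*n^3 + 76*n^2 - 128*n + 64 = (n - 2)*(n^4 - 3*n^3 - 14*n^2 + 48*n - 32) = (n - 2)*(n + 4)*(n^3 - 7*n^2 + 14*n - 8) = (n - 4)*(n - 2)*(n + 4)*(n^2 - 3*n + 2) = (n - 4)*(n - 2)*(n - 1)*(n + 4)*(n - 2)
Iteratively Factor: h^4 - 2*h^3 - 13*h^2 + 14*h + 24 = (h + 3)*(h^3 - 5*h^2 + 2*h + 8) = (h - 2)*(h + 3)*(h^2 - 3*h - 4) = (h - 2)*(h + 1)*(h + 3)*(h - 4)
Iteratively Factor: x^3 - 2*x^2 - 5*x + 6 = (x + 2)*(x^2 - 4*x + 3) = (x - 1)*(x + 2)*(x - 3)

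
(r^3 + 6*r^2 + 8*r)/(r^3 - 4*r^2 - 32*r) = (r + 2)/(r - 8)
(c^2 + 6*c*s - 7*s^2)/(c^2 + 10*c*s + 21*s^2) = (c - s)/(c + 3*s)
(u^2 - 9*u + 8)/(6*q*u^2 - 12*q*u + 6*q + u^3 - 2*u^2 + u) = (u - 8)/(6*q*u - 6*q + u^2 - u)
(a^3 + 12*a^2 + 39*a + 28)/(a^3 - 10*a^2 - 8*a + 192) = (a^2 + 8*a + 7)/(a^2 - 14*a + 48)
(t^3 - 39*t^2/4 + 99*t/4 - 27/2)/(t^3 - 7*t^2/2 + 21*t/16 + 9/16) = 4*(t - 6)/(4*t + 1)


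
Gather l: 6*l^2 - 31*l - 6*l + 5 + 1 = 6*l^2 - 37*l + 6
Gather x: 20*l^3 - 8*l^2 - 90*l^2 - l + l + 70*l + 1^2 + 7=20*l^3 - 98*l^2 + 70*l + 8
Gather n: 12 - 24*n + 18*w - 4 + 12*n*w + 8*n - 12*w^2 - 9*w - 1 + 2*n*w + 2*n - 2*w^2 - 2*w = n*(14*w - 14) - 14*w^2 + 7*w + 7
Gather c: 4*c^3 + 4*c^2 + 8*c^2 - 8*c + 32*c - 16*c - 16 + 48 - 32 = 4*c^3 + 12*c^2 + 8*c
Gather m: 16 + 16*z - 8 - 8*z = 8*z + 8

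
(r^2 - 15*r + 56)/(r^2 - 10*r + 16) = (r - 7)/(r - 2)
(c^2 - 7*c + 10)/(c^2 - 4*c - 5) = (c - 2)/(c + 1)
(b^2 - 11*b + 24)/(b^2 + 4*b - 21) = (b - 8)/(b + 7)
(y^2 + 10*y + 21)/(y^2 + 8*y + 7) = (y + 3)/(y + 1)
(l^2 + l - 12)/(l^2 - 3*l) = (l + 4)/l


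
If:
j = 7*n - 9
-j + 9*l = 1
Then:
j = 7*n - 9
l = 7*n/9 - 8/9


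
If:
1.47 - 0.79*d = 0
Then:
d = 1.86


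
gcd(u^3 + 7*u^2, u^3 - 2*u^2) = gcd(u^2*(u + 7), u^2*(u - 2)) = u^2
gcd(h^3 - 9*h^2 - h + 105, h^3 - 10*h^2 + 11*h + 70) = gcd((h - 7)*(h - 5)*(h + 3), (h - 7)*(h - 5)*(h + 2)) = h^2 - 12*h + 35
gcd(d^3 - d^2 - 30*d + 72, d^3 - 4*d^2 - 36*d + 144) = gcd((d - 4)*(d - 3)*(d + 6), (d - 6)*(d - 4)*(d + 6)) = d^2 + 2*d - 24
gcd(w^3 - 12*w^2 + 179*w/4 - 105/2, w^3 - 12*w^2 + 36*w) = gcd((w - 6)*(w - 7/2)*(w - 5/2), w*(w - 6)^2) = w - 6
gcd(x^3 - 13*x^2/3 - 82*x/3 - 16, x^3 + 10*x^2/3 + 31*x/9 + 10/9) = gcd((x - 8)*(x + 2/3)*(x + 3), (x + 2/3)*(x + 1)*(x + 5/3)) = x + 2/3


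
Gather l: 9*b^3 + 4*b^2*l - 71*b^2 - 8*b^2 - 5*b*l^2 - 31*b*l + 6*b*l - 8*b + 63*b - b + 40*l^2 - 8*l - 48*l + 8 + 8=9*b^3 - 79*b^2 + 54*b + l^2*(40 - 5*b) + l*(4*b^2 - 25*b - 56) + 16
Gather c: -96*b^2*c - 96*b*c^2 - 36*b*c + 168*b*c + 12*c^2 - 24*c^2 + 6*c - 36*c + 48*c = c^2*(-96*b - 12) + c*(-96*b^2 + 132*b + 18)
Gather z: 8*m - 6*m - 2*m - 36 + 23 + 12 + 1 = 0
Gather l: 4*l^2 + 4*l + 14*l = 4*l^2 + 18*l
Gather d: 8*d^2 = 8*d^2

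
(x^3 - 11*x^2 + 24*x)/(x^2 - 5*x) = (x^2 - 11*x + 24)/(x - 5)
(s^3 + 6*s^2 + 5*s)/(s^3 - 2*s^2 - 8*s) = (s^2 + 6*s + 5)/(s^2 - 2*s - 8)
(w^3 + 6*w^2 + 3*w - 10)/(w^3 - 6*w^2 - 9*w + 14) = (w + 5)/(w - 7)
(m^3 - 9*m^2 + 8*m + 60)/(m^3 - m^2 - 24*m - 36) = (m - 5)/(m + 3)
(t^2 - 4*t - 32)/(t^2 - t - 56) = (t + 4)/(t + 7)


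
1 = 1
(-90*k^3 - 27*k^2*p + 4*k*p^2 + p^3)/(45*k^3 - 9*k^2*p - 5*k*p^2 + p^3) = (6*k + p)/(-3*k + p)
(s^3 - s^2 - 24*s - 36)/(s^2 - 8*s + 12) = (s^2 + 5*s + 6)/(s - 2)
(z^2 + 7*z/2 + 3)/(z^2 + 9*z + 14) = (z + 3/2)/(z + 7)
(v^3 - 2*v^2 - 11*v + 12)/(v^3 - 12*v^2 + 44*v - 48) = (v^2 + 2*v - 3)/(v^2 - 8*v + 12)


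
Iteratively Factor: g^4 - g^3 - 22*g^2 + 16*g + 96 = (g + 2)*(g^3 - 3*g^2 - 16*g + 48) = (g + 2)*(g + 4)*(g^2 - 7*g + 12) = (g - 3)*(g + 2)*(g + 4)*(g - 4)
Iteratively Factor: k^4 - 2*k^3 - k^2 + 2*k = (k - 1)*(k^3 - k^2 - 2*k) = (k - 2)*(k - 1)*(k^2 + k) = k*(k - 2)*(k - 1)*(k + 1)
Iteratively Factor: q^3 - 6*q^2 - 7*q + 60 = (q - 4)*(q^2 - 2*q - 15) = (q - 4)*(q + 3)*(q - 5)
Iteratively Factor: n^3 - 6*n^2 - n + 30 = (n - 5)*(n^2 - n - 6) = (n - 5)*(n + 2)*(n - 3)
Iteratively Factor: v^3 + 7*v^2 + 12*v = (v + 3)*(v^2 + 4*v) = v*(v + 3)*(v + 4)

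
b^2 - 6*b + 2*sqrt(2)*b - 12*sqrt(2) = (b - 6)*(b + 2*sqrt(2))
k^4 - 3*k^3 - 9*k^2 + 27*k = k*(k - 3)^2*(k + 3)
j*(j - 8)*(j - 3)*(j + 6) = j^4 - 5*j^3 - 42*j^2 + 144*j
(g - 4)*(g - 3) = g^2 - 7*g + 12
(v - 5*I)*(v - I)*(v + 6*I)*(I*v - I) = I*v^4 - I*v^3 + 31*I*v^2 + 30*v - 31*I*v - 30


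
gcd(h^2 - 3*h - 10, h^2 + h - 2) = h + 2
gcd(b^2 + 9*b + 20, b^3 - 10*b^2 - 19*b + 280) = b + 5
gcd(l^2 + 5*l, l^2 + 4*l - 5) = l + 5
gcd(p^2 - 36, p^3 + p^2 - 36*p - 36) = p^2 - 36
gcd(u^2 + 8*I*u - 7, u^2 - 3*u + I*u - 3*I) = u + I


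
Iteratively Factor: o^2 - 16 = (o + 4)*(o - 4)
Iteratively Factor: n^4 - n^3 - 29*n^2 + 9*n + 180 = (n + 4)*(n^3 - 5*n^2 - 9*n + 45) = (n - 5)*(n + 4)*(n^2 - 9) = (n - 5)*(n + 3)*(n + 4)*(n - 3)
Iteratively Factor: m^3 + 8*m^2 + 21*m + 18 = (m + 2)*(m^2 + 6*m + 9) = (m + 2)*(m + 3)*(m + 3)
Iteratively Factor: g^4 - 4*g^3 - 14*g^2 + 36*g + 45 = (g - 3)*(g^3 - g^2 - 17*g - 15) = (g - 3)*(g + 1)*(g^2 - 2*g - 15) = (g - 5)*(g - 3)*(g + 1)*(g + 3)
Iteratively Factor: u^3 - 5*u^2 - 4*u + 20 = (u + 2)*(u^2 - 7*u + 10) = (u - 2)*(u + 2)*(u - 5)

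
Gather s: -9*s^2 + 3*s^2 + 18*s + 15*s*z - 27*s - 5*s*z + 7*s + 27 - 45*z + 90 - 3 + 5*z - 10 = -6*s^2 + s*(10*z - 2) - 40*z + 104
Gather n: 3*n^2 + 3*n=3*n^2 + 3*n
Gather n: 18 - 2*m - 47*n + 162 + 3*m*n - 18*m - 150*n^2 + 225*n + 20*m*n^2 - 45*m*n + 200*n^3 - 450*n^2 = -20*m + 200*n^3 + n^2*(20*m - 600) + n*(178 - 42*m) + 180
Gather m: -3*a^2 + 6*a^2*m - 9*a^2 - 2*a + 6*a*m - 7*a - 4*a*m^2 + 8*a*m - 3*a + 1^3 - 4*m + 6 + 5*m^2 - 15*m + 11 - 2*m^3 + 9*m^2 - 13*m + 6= -12*a^2 - 12*a - 2*m^3 + m^2*(14 - 4*a) + m*(6*a^2 + 14*a - 32) + 24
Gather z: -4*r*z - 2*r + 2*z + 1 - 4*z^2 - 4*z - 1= -2*r - 4*z^2 + z*(-4*r - 2)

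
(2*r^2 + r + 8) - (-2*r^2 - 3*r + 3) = 4*r^2 + 4*r + 5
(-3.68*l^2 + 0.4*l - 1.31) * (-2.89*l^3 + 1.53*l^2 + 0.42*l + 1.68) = 10.6352*l^5 - 6.7864*l^4 + 2.8523*l^3 - 8.0187*l^2 + 0.1218*l - 2.2008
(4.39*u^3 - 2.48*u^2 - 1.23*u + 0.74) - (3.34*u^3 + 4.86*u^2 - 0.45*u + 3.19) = 1.05*u^3 - 7.34*u^2 - 0.78*u - 2.45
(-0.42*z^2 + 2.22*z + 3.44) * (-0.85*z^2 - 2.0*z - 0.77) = 0.357*z^4 - 1.047*z^3 - 7.0406*z^2 - 8.5894*z - 2.6488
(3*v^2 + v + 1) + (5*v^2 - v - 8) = 8*v^2 - 7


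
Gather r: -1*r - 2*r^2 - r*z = -2*r^2 + r*(-z - 1)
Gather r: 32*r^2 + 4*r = 32*r^2 + 4*r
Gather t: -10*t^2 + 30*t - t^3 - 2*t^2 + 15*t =-t^3 - 12*t^2 + 45*t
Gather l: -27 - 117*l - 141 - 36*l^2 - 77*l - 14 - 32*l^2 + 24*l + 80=-68*l^2 - 170*l - 102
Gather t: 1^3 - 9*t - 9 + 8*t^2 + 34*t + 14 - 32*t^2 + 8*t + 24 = -24*t^2 + 33*t + 30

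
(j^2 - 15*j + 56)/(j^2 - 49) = (j - 8)/(j + 7)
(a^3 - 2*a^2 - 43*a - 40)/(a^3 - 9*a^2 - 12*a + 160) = (a^2 + 6*a + 5)/(a^2 - a - 20)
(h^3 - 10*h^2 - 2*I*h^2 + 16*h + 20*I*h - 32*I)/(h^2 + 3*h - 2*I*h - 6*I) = (h^2 - 10*h + 16)/(h + 3)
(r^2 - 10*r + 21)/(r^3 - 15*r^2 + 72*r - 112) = (r - 3)/(r^2 - 8*r + 16)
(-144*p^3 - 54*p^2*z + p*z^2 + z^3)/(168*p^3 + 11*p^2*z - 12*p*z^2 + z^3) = (6*p + z)/(-7*p + z)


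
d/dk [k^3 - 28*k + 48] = 3*k^2 - 28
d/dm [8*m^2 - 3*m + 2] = 16*m - 3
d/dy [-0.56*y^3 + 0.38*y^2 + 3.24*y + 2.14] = -1.68*y^2 + 0.76*y + 3.24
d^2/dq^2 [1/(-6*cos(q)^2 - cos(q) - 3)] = (144*sin(q)^4 - sin(q)^2 - 51*cos(q)/2 + 9*cos(3*q)/2 - 109)/(-6*sin(q)^2 + cos(q) + 9)^3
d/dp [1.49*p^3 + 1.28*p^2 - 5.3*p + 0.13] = 4.47*p^2 + 2.56*p - 5.3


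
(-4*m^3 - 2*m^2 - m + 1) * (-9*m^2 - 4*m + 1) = 36*m^5 + 34*m^4 + 13*m^3 - 7*m^2 - 5*m + 1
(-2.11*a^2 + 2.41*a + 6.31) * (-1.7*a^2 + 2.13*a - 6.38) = 3.587*a^4 - 8.5913*a^3 + 7.8681*a^2 - 1.9355*a - 40.2578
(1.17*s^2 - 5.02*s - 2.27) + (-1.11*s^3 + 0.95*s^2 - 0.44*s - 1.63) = -1.11*s^3 + 2.12*s^2 - 5.46*s - 3.9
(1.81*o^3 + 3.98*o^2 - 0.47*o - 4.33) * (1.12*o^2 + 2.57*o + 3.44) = 2.0272*o^5 + 9.1093*o^4 + 15.9286*o^3 + 7.6337*o^2 - 12.7449*o - 14.8952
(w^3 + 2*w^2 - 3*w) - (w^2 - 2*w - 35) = w^3 + w^2 - w + 35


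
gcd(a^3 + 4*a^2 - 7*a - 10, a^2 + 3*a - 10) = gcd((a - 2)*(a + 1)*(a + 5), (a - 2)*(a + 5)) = a^2 + 3*a - 10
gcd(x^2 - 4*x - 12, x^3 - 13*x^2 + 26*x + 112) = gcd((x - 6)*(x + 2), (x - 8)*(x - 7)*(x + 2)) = x + 2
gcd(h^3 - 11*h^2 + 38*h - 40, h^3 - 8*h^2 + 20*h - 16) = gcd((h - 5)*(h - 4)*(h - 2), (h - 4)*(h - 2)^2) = h^2 - 6*h + 8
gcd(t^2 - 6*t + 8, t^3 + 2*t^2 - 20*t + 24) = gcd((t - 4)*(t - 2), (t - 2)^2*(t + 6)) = t - 2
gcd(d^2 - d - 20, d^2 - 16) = d + 4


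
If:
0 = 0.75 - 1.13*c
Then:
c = 0.66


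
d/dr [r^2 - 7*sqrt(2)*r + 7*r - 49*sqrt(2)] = 2*r - 7*sqrt(2) + 7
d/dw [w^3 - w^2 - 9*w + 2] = 3*w^2 - 2*w - 9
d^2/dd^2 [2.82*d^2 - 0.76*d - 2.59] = 5.64000000000000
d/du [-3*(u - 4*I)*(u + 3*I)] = -6*u + 3*I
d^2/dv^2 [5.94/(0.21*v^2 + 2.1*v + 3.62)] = (-0.523908*v^2 - 5.23908*v + 5.94*(0.42*v + 2.1)*(0.84*v + 4.2) - 9.031176)/(0.21*v^2 + 2.1*v + 3.62)^3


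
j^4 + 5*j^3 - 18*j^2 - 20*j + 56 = (j - 2)^2*(j + 2)*(j + 7)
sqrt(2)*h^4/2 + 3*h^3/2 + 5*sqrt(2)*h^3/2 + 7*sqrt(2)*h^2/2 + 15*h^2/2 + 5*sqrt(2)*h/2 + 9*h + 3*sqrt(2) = (h + 2)*(h + 3)*(h + sqrt(2))*(sqrt(2)*h/2 + 1/2)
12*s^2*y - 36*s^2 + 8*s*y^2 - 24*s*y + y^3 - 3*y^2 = (2*s + y)*(6*s + y)*(y - 3)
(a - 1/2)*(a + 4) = a^2 + 7*a/2 - 2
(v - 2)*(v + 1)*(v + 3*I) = v^3 - v^2 + 3*I*v^2 - 2*v - 3*I*v - 6*I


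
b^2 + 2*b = b*(b + 2)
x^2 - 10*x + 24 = (x - 6)*(x - 4)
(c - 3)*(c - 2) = c^2 - 5*c + 6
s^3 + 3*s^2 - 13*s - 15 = (s - 3)*(s + 1)*(s + 5)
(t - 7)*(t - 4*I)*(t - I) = t^3 - 7*t^2 - 5*I*t^2 - 4*t + 35*I*t + 28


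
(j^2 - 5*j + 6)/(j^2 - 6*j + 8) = (j - 3)/(j - 4)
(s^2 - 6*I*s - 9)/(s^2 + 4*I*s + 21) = (s - 3*I)/(s + 7*I)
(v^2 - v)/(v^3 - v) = 1/(v + 1)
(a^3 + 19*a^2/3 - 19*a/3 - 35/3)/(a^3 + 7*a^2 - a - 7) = (a - 5/3)/(a - 1)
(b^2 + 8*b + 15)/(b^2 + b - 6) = (b + 5)/(b - 2)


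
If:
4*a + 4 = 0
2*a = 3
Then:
No Solution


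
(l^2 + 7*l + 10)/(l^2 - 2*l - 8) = (l + 5)/(l - 4)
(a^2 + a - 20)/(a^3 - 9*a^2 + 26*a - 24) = (a + 5)/(a^2 - 5*a + 6)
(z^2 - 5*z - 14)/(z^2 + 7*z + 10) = (z - 7)/(z + 5)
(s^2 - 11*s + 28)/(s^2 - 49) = (s - 4)/(s + 7)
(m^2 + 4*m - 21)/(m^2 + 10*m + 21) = (m - 3)/(m + 3)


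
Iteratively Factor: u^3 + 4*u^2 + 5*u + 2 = (u + 1)*(u^2 + 3*u + 2) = (u + 1)^2*(u + 2)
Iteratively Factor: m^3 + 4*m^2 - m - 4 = (m - 1)*(m^2 + 5*m + 4) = (m - 1)*(m + 4)*(m + 1)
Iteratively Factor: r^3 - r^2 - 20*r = (r)*(r^2 - r - 20) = r*(r + 4)*(r - 5)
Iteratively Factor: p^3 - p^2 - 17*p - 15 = (p + 3)*(p^2 - 4*p - 5) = (p - 5)*(p + 3)*(p + 1)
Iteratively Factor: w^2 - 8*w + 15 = (w - 3)*(w - 5)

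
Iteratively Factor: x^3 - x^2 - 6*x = (x - 3)*(x^2 + 2*x) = (x - 3)*(x + 2)*(x)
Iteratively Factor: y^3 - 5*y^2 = (y)*(y^2 - 5*y) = y*(y - 5)*(y)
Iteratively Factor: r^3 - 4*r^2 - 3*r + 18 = (r - 3)*(r^2 - r - 6) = (r - 3)*(r + 2)*(r - 3)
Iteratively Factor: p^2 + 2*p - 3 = (p - 1)*(p + 3)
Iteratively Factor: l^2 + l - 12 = (l - 3)*(l + 4)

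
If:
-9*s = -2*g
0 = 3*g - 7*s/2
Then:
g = 0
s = 0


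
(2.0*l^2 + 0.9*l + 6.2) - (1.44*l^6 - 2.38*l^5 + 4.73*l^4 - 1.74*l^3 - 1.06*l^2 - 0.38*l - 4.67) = -1.44*l^6 + 2.38*l^5 - 4.73*l^4 + 1.74*l^3 + 3.06*l^2 + 1.28*l + 10.87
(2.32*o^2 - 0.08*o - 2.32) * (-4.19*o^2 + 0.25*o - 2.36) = -9.7208*o^4 + 0.9152*o^3 + 4.2256*o^2 - 0.3912*o + 5.4752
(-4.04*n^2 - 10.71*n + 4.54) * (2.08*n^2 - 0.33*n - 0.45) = -8.4032*n^4 - 20.9436*n^3 + 14.7955*n^2 + 3.3213*n - 2.043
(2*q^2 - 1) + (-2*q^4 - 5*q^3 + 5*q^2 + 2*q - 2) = -2*q^4 - 5*q^3 + 7*q^2 + 2*q - 3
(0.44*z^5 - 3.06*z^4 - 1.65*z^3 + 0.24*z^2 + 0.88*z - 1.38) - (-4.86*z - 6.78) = 0.44*z^5 - 3.06*z^4 - 1.65*z^3 + 0.24*z^2 + 5.74*z + 5.4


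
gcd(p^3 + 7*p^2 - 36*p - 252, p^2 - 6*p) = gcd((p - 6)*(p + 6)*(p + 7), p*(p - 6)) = p - 6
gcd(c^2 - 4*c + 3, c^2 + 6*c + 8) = 1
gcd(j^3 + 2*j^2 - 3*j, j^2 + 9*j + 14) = 1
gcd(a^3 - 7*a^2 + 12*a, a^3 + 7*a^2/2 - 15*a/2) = a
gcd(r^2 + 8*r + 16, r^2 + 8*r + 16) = r^2 + 8*r + 16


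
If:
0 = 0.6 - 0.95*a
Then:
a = 0.63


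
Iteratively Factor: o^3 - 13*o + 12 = (o - 3)*(o^2 + 3*o - 4) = (o - 3)*(o - 1)*(o + 4)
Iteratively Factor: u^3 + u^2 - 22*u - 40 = (u + 4)*(u^2 - 3*u - 10) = (u + 2)*(u + 4)*(u - 5)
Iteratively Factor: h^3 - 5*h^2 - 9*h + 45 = (h - 3)*(h^2 - 2*h - 15) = (h - 5)*(h - 3)*(h + 3)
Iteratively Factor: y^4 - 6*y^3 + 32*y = (y - 4)*(y^3 - 2*y^2 - 8*y) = (y - 4)*(y + 2)*(y^2 - 4*y) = y*(y - 4)*(y + 2)*(y - 4)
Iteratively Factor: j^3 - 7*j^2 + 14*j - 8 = (j - 2)*(j^2 - 5*j + 4) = (j - 2)*(j - 1)*(j - 4)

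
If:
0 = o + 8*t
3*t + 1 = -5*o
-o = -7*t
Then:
No Solution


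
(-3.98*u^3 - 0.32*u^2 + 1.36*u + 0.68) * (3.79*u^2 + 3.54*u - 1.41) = -15.0842*u^5 - 15.302*u^4 + 9.6334*u^3 + 7.8428*u^2 + 0.4896*u - 0.9588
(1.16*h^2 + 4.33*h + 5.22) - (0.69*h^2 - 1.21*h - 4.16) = 0.47*h^2 + 5.54*h + 9.38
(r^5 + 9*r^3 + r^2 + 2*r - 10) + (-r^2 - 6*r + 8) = r^5 + 9*r^3 - 4*r - 2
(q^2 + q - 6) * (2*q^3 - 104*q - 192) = 2*q^5 + 2*q^4 - 116*q^3 - 296*q^2 + 432*q + 1152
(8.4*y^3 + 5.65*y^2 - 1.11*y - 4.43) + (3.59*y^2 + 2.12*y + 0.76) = 8.4*y^3 + 9.24*y^2 + 1.01*y - 3.67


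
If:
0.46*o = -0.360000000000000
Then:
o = -0.78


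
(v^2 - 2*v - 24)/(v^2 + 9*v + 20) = (v - 6)/(v + 5)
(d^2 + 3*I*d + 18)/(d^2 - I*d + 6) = (d + 6*I)/(d + 2*I)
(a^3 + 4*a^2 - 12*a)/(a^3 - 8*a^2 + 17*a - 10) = a*(a + 6)/(a^2 - 6*a + 5)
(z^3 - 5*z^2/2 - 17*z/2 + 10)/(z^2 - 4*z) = z + 3/2 - 5/(2*z)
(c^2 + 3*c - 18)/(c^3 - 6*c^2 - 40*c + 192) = (c - 3)/(c^2 - 12*c + 32)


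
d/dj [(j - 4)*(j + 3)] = 2*j - 1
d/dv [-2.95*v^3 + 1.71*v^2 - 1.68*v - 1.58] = -8.85*v^2 + 3.42*v - 1.68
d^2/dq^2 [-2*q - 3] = 0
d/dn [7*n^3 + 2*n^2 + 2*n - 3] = 21*n^2 + 4*n + 2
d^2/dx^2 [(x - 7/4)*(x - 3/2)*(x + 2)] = 6*x - 5/2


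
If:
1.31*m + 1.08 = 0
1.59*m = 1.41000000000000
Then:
No Solution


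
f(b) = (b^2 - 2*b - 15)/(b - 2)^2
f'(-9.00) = -0.04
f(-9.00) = 0.69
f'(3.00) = 28.00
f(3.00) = -12.00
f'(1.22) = -66.50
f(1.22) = -26.22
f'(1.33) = -104.20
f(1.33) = -35.40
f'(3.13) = 19.23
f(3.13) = -8.98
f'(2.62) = 120.67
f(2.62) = -34.80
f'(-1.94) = -0.62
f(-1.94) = -0.47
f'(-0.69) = -1.82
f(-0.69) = -1.82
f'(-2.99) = -0.32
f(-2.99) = -0.00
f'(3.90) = 3.82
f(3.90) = -2.10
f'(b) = (2*b - 2)/(b - 2)^2 - 2*(b^2 - 2*b - 15)/(b - 2)^3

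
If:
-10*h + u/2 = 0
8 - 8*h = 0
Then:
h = 1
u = 20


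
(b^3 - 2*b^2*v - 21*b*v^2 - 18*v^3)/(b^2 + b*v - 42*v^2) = (b^2 + 4*b*v + 3*v^2)/(b + 7*v)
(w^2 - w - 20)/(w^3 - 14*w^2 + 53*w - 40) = (w + 4)/(w^2 - 9*w + 8)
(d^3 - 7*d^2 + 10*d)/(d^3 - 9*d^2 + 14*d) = (d - 5)/(d - 7)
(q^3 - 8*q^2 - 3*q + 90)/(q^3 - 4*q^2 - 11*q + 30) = (q - 6)/(q - 2)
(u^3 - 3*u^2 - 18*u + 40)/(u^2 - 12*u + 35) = (u^2 + 2*u - 8)/(u - 7)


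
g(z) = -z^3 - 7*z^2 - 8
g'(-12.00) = -264.00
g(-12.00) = 712.00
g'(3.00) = -69.00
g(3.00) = -98.00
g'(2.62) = -57.27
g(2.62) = -74.04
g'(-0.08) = 1.10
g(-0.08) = -8.04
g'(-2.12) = 16.20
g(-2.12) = -29.93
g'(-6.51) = -36.00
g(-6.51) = -28.77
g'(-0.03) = 0.42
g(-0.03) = -8.01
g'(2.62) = -57.27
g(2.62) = -74.04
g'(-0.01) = 0.14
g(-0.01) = -8.00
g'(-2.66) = 16.01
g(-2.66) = -38.71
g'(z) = -3*z^2 - 14*z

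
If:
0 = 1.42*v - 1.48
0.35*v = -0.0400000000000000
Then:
No Solution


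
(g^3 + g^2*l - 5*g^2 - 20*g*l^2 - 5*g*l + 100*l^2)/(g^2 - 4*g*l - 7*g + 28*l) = (g^2 + 5*g*l - 5*g - 25*l)/(g - 7)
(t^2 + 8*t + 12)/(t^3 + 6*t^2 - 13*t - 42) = (t + 6)/(t^2 + 4*t - 21)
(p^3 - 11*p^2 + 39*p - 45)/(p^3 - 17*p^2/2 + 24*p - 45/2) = 2*(p - 5)/(2*p - 5)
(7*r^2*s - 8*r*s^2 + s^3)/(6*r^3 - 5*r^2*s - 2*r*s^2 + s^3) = s*(7*r - s)/(6*r^2 + r*s - s^2)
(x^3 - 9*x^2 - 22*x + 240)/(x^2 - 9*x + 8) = (x^2 - x - 30)/(x - 1)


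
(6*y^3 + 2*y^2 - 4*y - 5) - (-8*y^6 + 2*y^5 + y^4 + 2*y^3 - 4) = 8*y^6 - 2*y^5 - y^4 + 4*y^3 + 2*y^2 - 4*y - 1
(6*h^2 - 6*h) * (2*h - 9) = 12*h^3 - 66*h^2 + 54*h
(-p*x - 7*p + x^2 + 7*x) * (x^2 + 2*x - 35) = -p*x^3 - 9*p*x^2 + 21*p*x + 245*p + x^4 + 9*x^3 - 21*x^2 - 245*x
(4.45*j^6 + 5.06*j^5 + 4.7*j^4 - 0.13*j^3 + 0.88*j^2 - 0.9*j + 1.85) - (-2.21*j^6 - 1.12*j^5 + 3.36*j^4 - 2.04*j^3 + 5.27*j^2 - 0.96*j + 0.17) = 6.66*j^6 + 6.18*j^5 + 1.34*j^4 + 1.91*j^3 - 4.39*j^2 + 0.0599999999999999*j + 1.68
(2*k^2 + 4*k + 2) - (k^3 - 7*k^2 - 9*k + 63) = -k^3 + 9*k^2 + 13*k - 61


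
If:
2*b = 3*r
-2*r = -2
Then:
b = 3/2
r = 1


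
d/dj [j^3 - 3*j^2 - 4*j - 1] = 3*j^2 - 6*j - 4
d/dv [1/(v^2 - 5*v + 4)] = (5 - 2*v)/(v^2 - 5*v + 4)^2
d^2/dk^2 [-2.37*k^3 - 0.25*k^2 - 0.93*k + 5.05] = -14.22*k - 0.5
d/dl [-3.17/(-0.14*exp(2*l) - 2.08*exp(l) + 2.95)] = (-0.8876*exp(l) - 6.5936)*exp(l)/(0.14*exp(2*l) + 2.08*exp(l) - 2.95)^2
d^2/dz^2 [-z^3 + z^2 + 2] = 2 - 6*z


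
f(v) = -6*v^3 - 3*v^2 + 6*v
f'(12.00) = -2658.00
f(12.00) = -10728.00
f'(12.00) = -2658.00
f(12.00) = -10728.00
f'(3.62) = -251.60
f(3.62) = -302.22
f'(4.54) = -392.25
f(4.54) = -596.05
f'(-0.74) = 0.58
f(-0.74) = -3.65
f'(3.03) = -177.44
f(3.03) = -176.27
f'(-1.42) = -21.78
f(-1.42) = 2.61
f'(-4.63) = -352.08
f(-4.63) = 503.43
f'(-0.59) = 3.27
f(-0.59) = -3.35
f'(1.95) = -74.14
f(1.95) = -44.20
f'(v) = -18*v^2 - 6*v + 6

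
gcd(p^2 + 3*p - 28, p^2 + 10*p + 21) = p + 7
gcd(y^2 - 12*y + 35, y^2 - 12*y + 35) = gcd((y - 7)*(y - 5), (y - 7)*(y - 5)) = y^2 - 12*y + 35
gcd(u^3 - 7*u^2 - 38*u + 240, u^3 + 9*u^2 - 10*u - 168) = u + 6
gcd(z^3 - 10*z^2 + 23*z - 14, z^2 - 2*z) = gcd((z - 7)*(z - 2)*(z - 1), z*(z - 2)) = z - 2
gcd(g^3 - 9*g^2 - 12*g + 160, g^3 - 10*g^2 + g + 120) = g^2 - 13*g + 40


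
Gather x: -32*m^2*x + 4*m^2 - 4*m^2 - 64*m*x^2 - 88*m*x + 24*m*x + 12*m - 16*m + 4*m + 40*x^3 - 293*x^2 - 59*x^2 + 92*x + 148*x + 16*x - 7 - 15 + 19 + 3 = 40*x^3 + x^2*(-64*m - 352) + x*(-32*m^2 - 64*m + 256)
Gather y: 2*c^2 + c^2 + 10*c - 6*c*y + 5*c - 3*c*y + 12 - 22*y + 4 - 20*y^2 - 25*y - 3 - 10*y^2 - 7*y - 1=3*c^2 + 15*c - 30*y^2 + y*(-9*c - 54) + 12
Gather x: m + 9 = m + 9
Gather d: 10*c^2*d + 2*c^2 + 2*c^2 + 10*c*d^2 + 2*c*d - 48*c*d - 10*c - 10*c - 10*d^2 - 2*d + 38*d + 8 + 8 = 4*c^2 - 20*c + d^2*(10*c - 10) + d*(10*c^2 - 46*c + 36) + 16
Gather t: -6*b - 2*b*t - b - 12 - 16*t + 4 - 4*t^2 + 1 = -7*b - 4*t^2 + t*(-2*b - 16) - 7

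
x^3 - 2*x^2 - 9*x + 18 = (x - 3)*(x - 2)*(x + 3)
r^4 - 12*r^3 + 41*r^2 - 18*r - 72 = (r - 6)*(r - 4)*(r - 3)*(r + 1)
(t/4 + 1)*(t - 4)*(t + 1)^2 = t^4/4 + t^3/2 - 15*t^2/4 - 8*t - 4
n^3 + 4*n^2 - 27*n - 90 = (n - 5)*(n + 3)*(n + 6)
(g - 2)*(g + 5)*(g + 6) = g^3 + 9*g^2 + 8*g - 60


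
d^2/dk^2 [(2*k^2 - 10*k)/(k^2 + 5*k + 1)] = 4*(-10*k^3 - 3*k^2 + 15*k + 26)/(k^6 + 15*k^5 + 78*k^4 + 155*k^3 + 78*k^2 + 15*k + 1)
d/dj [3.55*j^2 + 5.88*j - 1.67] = 7.1*j + 5.88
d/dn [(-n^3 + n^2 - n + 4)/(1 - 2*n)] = (4*n^3 - 5*n^2 + 2*n + 7)/(4*n^2 - 4*n + 1)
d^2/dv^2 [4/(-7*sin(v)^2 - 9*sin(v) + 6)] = 4*(196*sin(v)^4 + 189*sin(v)^3 - 45*sin(v)^2 - 324*sin(v) - 246)/(7*sin(v)^2 + 9*sin(v) - 6)^3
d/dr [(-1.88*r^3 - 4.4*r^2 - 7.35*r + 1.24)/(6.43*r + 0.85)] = (-24.1768*r^3 - 33.086*r^2 - 7.48*r - 14.2207)/(41.3449*r^2 + 10.931*r + 0.7225)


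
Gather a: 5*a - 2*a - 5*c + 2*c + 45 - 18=3*a - 3*c + 27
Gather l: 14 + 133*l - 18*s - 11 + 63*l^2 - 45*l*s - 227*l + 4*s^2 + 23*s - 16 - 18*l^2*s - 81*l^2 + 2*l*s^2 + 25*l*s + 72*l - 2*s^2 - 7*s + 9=l^2*(-18*s - 18) + l*(2*s^2 - 20*s - 22) + 2*s^2 - 2*s - 4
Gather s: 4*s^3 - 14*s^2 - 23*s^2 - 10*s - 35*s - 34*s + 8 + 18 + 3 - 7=4*s^3 - 37*s^2 - 79*s + 22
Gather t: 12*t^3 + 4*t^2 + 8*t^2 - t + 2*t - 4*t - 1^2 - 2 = 12*t^3 + 12*t^2 - 3*t - 3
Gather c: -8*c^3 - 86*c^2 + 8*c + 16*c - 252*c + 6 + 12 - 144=-8*c^3 - 86*c^2 - 228*c - 126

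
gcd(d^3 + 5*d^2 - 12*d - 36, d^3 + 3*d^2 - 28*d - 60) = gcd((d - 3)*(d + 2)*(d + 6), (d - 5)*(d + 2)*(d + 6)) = d^2 + 8*d + 12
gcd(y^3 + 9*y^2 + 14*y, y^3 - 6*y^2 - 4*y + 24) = y + 2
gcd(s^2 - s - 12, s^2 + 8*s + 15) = s + 3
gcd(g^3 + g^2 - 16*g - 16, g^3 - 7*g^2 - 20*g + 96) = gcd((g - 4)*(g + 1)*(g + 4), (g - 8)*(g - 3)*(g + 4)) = g + 4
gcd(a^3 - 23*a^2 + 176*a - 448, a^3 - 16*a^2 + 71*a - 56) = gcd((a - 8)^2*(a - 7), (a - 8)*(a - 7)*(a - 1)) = a^2 - 15*a + 56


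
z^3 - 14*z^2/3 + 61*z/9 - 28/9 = (z - 7/3)*(z - 4/3)*(z - 1)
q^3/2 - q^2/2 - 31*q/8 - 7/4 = (q/2 + 1)*(q - 7/2)*(q + 1/2)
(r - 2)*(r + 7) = r^2 + 5*r - 14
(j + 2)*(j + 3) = j^2 + 5*j + 6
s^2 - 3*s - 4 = (s - 4)*(s + 1)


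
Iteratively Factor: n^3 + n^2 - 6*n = (n)*(n^2 + n - 6) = n*(n - 2)*(n + 3)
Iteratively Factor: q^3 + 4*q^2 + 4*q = (q)*(q^2 + 4*q + 4) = q*(q + 2)*(q + 2)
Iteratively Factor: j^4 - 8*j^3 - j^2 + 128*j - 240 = (j - 3)*(j^3 - 5*j^2 - 16*j + 80) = (j - 5)*(j - 3)*(j^2 - 16) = (j - 5)*(j - 4)*(j - 3)*(j + 4)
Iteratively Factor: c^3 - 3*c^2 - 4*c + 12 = (c - 2)*(c^2 - c - 6) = (c - 2)*(c + 2)*(c - 3)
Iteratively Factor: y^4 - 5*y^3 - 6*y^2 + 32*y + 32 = (y - 4)*(y^3 - y^2 - 10*y - 8) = (y - 4)*(y + 1)*(y^2 - 2*y - 8) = (y - 4)*(y + 1)*(y + 2)*(y - 4)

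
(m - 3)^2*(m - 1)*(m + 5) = m^4 - 2*m^3 - 20*m^2 + 66*m - 45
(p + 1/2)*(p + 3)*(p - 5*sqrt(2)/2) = p^3 - 5*sqrt(2)*p^2/2 + 7*p^2/2 - 35*sqrt(2)*p/4 + 3*p/2 - 15*sqrt(2)/4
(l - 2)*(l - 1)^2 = l^3 - 4*l^2 + 5*l - 2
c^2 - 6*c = c*(c - 6)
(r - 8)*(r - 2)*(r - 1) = r^3 - 11*r^2 + 26*r - 16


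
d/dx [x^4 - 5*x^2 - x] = 4*x^3 - 10*x - 1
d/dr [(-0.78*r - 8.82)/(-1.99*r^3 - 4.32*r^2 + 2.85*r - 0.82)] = (-3.1044*r^3 - 56.025*r^2 - 76.2048*r + 25.7766)/(3.9601*r^6 + 17.1936*r^5 + 7.3194*r^4 - 21.3604*r^3 + 15.2073*r^2 - 4.674*r + 0.6724)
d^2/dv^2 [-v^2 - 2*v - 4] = -2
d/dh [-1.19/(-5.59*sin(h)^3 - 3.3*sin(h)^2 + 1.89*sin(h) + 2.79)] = (-19.9563*sin(h)^2 - 7.854*sin(h) + 2.2491)*cos(h)/(5.59*sin(h)^3 + 3.3*sin(h)^2 - 1.89*sin(h) - 2.79)^2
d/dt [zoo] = 0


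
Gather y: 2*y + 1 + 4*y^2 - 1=4*y^2 + 2*y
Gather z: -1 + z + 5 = z + 4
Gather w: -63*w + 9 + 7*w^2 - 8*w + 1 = 7*w^2 - 71*w + 10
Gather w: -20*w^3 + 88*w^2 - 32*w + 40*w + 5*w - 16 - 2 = -20*w^3 + 88*w^2 + 13*w - 18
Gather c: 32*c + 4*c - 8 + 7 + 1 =36*c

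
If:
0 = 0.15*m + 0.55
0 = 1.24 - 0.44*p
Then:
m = -3.67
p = 2.82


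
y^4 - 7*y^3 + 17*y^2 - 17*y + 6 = (y - 3)*(y - 2)*(y - 1)^2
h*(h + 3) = h^2 + 3*h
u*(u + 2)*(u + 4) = u^3 + 6*u^2 + 8*u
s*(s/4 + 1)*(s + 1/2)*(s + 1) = s^4/4 + 11*s^3/8 + 13*s^2/8 + s/2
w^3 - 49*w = w*(w - 7)*(w + 7)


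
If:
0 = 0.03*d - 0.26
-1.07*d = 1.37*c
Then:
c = -6.77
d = 8.67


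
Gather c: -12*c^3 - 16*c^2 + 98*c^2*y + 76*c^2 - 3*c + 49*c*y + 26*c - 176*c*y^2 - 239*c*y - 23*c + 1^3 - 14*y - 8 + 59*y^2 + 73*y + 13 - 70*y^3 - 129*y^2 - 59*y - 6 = -12*c^3 + c^2*(98*y + 60) + c*(-176*y^2 - 190*y) - 70*y^3 - 70*y^2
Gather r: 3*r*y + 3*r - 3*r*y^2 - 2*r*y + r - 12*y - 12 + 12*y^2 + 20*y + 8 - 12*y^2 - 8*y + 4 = r*(-3*y^2 + y + 4)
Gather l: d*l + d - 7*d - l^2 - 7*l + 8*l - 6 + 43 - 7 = -6*d - l^2 + l*(d + 1) + 30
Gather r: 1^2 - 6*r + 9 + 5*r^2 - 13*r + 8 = 5*r^2 - 19*r + 18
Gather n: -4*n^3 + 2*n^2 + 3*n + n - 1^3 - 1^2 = -4*n^3 + 2*n^2 + 4*n - 2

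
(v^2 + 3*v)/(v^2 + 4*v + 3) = v/(v + 1)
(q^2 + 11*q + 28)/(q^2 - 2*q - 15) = (q^2 + 11*q + 28)/(q^2 - 2*q - 15)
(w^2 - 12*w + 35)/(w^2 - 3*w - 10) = (w - 7)/(w + 2)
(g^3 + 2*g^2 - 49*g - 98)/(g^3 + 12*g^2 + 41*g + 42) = (g - 7)/(g + 3)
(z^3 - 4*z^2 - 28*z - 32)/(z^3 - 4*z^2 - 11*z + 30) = (z^3 - 4*z^2 - 28*z - 32)/(z^3 - 4*z^2 - 11*z + 30)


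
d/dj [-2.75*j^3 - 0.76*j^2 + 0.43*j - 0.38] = -8.25*j^2 - 1.52*j + 0.43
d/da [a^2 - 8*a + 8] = 2*a - 8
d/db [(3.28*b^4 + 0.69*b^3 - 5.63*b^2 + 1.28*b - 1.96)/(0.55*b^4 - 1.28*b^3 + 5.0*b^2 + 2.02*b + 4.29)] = (-4.5779*b^6 + 38.993*b^5 + 14.0084*b^4 + 66.6612*b^3 - 16.4187*b^2 - 28.7054*b + 9.4504)/(0.3025*b^8 - 1.408*b^7 + 7.1384*b^6 - 10.578*b^5 + 24.5478*b^4 + 9.2176*b^3 + 46.9804*b^2 + 17.3316*b + 18.4041)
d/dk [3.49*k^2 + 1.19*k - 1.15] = 6.98*k + 1.19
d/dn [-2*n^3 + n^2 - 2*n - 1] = -6*n^2 + 2*n - 2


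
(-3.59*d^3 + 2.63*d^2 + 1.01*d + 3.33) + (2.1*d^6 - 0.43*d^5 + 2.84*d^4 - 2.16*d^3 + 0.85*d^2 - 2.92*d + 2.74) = 2.1*d^6 - 0.43*d^5 + 2.84*d^4 - 5.75*d^3 + 3.48*d^2 - 1.91*d + 6.07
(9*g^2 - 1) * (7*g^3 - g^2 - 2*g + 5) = 63*g^5 - 9*g^4 - 25*g^3 + 46*g^2 + 2*g - 5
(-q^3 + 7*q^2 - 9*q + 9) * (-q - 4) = q^4 - 3*q^3 - 19*q^2 + 27*q - 36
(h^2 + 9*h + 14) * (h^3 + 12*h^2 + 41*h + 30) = h^5 + 21*h^4 + 163*h^3 + 567*h^2 + 844*h + 420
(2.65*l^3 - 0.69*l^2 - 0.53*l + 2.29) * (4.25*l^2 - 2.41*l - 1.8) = 11.2625*l^5 - 9.319*l^4 - 5.3596*l^3 + 12.2518*l^2 - 4.5649*l - 4.122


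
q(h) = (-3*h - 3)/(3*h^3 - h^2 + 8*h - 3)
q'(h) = (-3*h - 3)*(-9*h^2 + 2*h - 8)/(3*h^3 - h^2 + 8*h - 3)^2 - 3/(3*h^3 - h^2 + 8*h - 3)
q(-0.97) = 0.01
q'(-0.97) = 0.22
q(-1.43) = -0.05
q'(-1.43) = 0.06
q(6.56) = -0.03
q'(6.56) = 0.01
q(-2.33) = -0.06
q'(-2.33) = -0.01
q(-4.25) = -0.03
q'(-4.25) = -0.01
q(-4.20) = -0.03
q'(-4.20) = -0.01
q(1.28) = -0.58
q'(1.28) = 0.72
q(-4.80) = -0.03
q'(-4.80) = -0.01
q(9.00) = -0.01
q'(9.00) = 0.00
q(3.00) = -0.13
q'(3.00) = 0.08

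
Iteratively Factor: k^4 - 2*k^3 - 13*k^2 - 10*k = (k + 1)*(k^3 - 3*k^2 - 10*k) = (k + 1)*(k + 2)*(k^2 - 5*k) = k*(k + 1)*(k + 2)*(k - 5)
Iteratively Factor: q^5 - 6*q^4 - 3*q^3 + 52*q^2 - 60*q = (q - 5)*(q^4 - q^3 - 8*q^2 + 12*q) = q*(q - 5)*(q^3 - q^2 - 8*q + 12) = q*(q - 5)*(q - 2)*(q^2 + q - 6) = q*(q - 5)*(q - 2)^2*(q + 3)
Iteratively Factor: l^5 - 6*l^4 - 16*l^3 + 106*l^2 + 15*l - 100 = (l + 1)*(l^4 - 7*l^3 - 9*l^2 + 115*l - 100) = (l - 5)*(l + 1)*(l^3 - 2*l^2 - 19*l + 20) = (l - 5)^2*(l + 1)*(l^2 + 3*l - 4) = (l - 5)^2*(l - 1)*(l + 1)*(l + 4)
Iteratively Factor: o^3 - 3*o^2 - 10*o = (o - 5)*(o^2 + 2*o) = (o - 5)*(o + 2)*(o)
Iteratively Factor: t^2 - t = (t - 1)*(t)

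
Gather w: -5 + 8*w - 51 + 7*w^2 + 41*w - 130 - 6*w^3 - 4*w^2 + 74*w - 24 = -6*w^3 + 3*w^2 + 123*w - 210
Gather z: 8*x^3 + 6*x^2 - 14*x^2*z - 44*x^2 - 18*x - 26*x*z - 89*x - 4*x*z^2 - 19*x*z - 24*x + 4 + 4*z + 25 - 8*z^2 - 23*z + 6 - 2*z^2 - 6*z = 8*x^3 - 38*x^2 - 131*x + z^2*(-4*x - 10) + z*(-14*x^2 - 45*x - 25) + 35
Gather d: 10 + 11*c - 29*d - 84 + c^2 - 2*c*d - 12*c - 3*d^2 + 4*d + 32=c^2 - c - 3*d^2 + d*(-2*c - 25) - 42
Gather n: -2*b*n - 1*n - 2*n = n*(-2*b - 3)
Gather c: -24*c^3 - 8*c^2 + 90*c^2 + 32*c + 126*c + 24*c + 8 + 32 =-24*c^3 + 82*c^2 + 182*c + 40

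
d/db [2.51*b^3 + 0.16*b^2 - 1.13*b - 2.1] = 7.53*b^2 + 0.32*b - 1.13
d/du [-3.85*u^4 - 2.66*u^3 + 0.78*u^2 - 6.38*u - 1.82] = -15.4*u^3 - 7.98*u^2 + 1.56*u - 6.38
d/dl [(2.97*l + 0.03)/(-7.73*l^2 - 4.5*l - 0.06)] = (22.9581*l^2 + 0.463800000000001*l - 0.0432)/(59.7529*l^4 + 69.57*l^3 + 21.1776*l^2 + 0.54*l + 0.0036)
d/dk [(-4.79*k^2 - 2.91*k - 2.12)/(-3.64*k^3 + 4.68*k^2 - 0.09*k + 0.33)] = (-17.4356*k^4 - 21.1848*k^3 - 9.1005*k^2 + 16.6818*k - 1.1511)/(13.2496*k^6 - 34.0704*k^5 + 22.5576*k^4 - 3.2448*k^3 + 3.0969*k^2 - 0.0594*k + 0.1089)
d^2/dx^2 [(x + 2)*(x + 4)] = 2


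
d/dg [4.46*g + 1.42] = 4.46000000000000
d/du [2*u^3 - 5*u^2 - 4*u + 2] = 6*u^2 - 10*u - 4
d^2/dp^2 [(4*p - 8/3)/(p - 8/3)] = 432/(3*p - 8)^3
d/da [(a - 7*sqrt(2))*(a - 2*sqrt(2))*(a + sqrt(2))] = 3*a^2 - 16*sqrt(2)*a + 10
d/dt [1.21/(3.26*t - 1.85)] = -3.9446/(3.26*t - 1.85)^2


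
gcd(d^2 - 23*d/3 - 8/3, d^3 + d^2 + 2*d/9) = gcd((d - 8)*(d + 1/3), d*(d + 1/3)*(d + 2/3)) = d + 1/3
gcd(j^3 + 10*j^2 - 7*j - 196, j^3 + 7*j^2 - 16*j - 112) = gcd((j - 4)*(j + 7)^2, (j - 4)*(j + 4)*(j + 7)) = j^2 + 3*j - 28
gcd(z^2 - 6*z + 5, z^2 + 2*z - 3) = z - 1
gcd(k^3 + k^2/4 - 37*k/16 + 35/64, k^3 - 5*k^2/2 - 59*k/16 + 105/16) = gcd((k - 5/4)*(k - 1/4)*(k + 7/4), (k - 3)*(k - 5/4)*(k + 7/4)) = k^2 + k/2 - 35/16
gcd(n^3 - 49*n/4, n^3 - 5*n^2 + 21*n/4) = n^2 - 7*n/2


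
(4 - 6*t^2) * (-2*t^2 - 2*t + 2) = 12*t^4 + 12*t^3 - 20*t^2 - 8*t + 8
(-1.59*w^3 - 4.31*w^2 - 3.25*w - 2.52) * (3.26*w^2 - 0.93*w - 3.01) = -5.1834*w^5 - 12.5719*w^4 - 1.8008*w^3 + 7.7804*w^2 + 12.1261*w + 7.5852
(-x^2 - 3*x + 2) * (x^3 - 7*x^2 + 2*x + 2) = -x^5 + 4*x^4 + 21*x^3 - 22*x^2 - 2*x + 4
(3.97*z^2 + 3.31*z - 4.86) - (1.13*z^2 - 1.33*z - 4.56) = 2.84*z^2 + 4.64*z - 0.300000000000001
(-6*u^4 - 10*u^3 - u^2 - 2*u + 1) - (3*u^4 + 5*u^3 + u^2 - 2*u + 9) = -9*u^4 - 15*u^3 - 2*u^2 - 8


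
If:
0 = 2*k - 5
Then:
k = 5/2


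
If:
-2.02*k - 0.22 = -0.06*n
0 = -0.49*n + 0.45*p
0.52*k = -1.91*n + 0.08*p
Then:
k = -0.11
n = 0.03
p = 0.03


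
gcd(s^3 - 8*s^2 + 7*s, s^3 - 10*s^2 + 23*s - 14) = s^2 - 8*s + 7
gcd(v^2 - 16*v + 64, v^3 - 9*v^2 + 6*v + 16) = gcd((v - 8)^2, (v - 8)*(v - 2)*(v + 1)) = v - 8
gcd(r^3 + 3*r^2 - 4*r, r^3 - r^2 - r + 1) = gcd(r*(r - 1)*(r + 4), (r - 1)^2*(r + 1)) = r - 1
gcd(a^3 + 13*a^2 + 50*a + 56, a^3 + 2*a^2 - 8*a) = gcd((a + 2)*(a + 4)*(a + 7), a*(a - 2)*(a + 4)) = a + 4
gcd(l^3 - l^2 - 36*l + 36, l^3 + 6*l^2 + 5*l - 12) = l - 1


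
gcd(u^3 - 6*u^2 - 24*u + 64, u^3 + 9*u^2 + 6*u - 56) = u^2 + 2*u - 8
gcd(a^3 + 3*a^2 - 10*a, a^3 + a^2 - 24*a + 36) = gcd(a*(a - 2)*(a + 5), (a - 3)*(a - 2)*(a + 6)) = a - 2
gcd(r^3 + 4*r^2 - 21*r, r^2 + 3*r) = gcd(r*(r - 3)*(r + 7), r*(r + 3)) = r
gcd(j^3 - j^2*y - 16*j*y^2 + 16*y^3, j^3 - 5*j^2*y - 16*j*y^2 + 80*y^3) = -j^2 + 16*y^2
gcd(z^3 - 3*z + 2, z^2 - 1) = z - 1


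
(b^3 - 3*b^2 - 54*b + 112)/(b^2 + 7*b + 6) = (b^3 - 3*b^2 - 54*b + 112)/(b^2 + 7*b + 6)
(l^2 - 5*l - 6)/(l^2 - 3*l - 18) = (l + 1)/(l + 3)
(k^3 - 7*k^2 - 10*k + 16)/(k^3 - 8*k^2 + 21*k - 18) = (k^3 - 7*k^2 - 10*k + 16)/(k^3 - 8*k^2 + 21*k - 18)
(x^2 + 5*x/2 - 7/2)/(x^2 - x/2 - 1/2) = (2*x + 7)/(2*x + 1)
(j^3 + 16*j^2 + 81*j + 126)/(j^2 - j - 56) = (j^2 + 9*j + 18)/(j - 8)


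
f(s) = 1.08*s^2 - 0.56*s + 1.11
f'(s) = 2.16*s - 0.56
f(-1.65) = 4.97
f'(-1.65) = -4.12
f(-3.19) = 13.89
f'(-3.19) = -7.45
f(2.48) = 6.36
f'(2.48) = 4.80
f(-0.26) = 1.33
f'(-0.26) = -1.12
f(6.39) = 41.63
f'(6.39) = 13.24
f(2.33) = 5.67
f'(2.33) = 4.47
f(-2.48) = 9.14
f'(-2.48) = -5.92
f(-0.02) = 1.12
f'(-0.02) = -0.60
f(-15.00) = 252.51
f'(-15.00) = -32.96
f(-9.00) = 93.63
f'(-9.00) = -20.00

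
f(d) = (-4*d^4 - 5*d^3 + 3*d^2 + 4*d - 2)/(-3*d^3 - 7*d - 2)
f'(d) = (9*d^2 + 7)*(-4*d^4 - 5*d^3 + 3*d^2 + 4*d - 2)/(-3*d^3 - 7*d - 2)^2 + (-16*d^3 - 15*d^2 + 6*d + 4)/(-3*d^3 - 7*d - 2) = (12*d^6 + 93*d^4 + 126*d^3 - 9*d^2 - 12*d - 22)/(9*d^6 + 42*d^4 + 12*d^3 + 49*d^2 + 28*d + 4)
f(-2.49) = -1.13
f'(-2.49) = 1.17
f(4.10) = 5.94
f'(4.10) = 1.63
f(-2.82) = -1.53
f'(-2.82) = 1.25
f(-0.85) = -0.39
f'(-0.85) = -1.27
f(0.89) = 0.20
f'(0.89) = 1.06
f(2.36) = 2.86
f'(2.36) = 1.94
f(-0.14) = 2.46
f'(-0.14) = -20.33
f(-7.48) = -7.88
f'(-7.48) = 1.37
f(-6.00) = -5.85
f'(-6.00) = 1.38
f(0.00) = 1.00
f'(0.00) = -5.50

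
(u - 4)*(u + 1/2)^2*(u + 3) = u^4 - 51*u^2/4 - 49*u/4 - 3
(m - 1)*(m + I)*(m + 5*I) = m^3 - m^2 + 6*I*m^2 - 5*m - 6*I*m + 5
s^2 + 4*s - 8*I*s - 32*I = (s + 4)*(s - 8*I)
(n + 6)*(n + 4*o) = n^2 + 4*n*o + 6*n + 24*o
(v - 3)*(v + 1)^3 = v^4 - 6*v^2 - 8*v - 3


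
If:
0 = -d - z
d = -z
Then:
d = -z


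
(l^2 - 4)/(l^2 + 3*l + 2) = (l - 2)/(l + 1)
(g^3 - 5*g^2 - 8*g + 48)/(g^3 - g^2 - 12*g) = (g - 4)/g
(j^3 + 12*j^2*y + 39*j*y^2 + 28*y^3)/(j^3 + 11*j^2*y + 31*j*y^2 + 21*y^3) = (j + 4*y)/(j + 3*y)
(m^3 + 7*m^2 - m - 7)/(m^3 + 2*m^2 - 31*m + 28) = (m + 1)/(m - 4)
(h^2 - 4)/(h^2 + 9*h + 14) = (h - 2)/(h + 7)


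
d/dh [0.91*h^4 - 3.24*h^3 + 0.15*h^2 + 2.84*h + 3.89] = 3.64*h^3 - 9.72*h^2 + 0.3*h + 2.84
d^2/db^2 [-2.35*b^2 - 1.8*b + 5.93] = -4.70000000000000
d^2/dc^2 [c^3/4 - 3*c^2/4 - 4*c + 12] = 3*c/2 - 3/2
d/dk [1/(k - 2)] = -1/(k - 2)^2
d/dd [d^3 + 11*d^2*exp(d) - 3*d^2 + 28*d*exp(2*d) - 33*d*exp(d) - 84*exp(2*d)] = 11*d^2*exp(d) + 3*d^2 + 56*d*exp(2*d) - 11*d*exp(d) - 6*d - 140*exp(2*d) - 33*exp(d)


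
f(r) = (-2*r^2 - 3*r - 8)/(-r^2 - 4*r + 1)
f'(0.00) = -35.00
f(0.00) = -8.00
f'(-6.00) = 2.19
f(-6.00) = 5.64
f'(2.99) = -0.13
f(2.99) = 1.75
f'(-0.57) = -2.52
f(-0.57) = -2.35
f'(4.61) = -0.01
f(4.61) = 1.66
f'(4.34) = -0.02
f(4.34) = 1.67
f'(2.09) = -0.40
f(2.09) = 1.96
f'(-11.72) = 0.11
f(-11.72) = 2.77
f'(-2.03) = 1.05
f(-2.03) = -2.03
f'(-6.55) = 1.26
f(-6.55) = 4.72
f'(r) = (-4*r - 3)/(-r^2 - 4*r + 1) + (2*r + 4)*(-2*r^2 - 3*r - 8)/(-r^2 - 4*r + 1)^2 = 5*(r^2 - 4*r - 7)/(r^4 + 8*r^3 + 14*r^2 - 8*r + 1)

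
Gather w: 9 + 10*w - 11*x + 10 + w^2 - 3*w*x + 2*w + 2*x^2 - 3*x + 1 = w^2 + w*(12 - 3*x) + 2*x^2 - 14*x + 20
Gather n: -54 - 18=-72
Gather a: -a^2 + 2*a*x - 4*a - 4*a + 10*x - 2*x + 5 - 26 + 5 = -a^2 + a*(2*x - 8) + 8*x - 16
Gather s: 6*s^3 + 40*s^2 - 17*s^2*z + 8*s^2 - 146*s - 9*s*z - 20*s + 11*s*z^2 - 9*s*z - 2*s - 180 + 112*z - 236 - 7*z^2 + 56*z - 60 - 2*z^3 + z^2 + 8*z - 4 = 6*s^3 + s^2*(48 - 17*z) + s*(11*z^2 - 18*z - 168) - 2*z^3 - 6*z^2 + 176*z - 480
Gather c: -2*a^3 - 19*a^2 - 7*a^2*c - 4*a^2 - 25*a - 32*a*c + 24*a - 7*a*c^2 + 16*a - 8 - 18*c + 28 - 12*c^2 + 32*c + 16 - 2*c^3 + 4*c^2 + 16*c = -2*a^3 - 23*a^2 + 15*a - 2*c^3 + c^2*(-7*a - 8) + c*(-7*a^2 - 32*a + 30) + 36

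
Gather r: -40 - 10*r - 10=-10*r - 50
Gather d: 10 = 10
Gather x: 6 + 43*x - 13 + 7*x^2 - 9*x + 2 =7*x^2 + 34*x - 5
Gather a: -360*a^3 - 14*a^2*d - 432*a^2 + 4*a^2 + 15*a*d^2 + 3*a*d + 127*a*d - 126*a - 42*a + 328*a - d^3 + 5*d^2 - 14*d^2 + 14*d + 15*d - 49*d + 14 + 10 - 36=-360*a^3 + a^2*(-14*d - 428) + a*(15*d^2 + 130*d + 160) - d^3 - 9*d^2 - 20*d - 12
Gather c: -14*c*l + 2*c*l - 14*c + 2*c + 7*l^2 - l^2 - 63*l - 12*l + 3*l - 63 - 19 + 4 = c*(-12*l - 12) + 6*l^2 - 72*l - 78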